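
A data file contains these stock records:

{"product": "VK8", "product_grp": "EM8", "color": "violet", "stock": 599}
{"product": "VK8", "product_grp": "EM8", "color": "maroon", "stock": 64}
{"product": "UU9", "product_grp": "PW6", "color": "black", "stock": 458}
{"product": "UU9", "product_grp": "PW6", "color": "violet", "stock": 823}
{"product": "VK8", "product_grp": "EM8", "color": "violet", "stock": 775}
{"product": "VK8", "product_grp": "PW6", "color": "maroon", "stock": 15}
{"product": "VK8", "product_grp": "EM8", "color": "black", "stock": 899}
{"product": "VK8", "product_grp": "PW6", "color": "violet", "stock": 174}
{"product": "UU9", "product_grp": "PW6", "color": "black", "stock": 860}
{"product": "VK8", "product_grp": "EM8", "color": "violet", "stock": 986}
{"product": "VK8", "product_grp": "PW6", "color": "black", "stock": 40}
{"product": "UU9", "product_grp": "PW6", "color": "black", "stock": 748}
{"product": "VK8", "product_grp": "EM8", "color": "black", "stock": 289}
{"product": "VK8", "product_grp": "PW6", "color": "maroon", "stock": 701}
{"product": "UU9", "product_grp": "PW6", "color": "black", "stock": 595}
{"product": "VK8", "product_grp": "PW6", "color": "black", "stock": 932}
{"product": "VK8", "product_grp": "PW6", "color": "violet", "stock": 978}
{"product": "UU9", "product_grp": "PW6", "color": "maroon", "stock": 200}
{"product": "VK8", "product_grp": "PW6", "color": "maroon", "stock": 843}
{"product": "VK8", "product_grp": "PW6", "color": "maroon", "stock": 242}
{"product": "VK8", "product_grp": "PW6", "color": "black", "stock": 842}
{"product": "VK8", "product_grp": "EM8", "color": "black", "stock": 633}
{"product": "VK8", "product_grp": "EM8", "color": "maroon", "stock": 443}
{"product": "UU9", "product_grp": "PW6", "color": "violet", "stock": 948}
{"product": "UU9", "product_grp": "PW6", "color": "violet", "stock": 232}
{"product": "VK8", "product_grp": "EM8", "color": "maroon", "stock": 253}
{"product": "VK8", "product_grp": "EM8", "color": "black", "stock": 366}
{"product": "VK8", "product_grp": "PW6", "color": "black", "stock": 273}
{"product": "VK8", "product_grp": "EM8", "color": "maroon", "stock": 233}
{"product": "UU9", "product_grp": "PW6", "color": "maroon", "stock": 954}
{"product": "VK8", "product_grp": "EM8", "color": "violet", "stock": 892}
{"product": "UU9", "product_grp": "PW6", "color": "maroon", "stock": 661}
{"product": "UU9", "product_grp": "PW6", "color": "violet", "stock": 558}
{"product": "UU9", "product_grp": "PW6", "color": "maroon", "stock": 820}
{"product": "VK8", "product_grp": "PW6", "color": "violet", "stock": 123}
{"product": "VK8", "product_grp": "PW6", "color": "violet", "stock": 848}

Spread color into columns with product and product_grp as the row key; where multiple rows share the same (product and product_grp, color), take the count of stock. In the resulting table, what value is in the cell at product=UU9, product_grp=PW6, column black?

4

Rows with product=UU9, product_grp=PW6 and color=black: stock values are 458, 860, 748, 595.
4 rows match — count = 4.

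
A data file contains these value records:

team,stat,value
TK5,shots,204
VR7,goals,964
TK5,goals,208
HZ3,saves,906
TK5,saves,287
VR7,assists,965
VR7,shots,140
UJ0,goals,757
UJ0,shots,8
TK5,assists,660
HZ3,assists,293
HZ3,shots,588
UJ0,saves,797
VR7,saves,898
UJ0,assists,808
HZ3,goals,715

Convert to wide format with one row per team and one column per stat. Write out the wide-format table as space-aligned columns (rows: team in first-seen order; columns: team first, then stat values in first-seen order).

Columns: team plus the 4 distinct stat values (shots, goals, saves, assists).
For example, row TK5 column shots takes value=204 from the long row (TK5, shots).

team  shots  goals  saves  assists
TK5   204    208    287    660    
VR7   140    964    898    965    
HZ3   588    715    906    293    
UJ0   8      757    797    808    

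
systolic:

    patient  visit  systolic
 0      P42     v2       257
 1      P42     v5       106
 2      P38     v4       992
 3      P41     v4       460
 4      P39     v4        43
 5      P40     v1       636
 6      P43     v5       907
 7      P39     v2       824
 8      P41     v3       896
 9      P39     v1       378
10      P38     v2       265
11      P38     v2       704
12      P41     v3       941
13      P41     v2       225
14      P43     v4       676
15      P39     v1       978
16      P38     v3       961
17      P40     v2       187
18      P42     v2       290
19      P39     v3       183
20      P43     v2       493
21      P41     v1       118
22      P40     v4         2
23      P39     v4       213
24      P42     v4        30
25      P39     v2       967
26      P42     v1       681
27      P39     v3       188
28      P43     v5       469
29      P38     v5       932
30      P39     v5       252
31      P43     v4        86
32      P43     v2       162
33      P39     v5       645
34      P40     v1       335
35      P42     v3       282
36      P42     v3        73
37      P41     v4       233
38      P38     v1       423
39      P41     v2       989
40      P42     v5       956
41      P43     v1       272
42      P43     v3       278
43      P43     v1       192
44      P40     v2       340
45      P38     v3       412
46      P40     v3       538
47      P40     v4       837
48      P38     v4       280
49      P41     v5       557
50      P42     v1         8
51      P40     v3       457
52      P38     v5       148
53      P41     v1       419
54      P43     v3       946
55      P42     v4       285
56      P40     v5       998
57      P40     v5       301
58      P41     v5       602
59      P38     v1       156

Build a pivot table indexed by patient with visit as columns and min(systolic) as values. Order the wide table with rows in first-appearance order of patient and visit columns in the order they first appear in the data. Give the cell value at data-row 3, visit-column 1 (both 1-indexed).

With rows in first-appearance order of patient, row 3 is patient=P41. visit columns in first-appearance order: v2, v5, v4, v1, v3; column 1 is v2.
Long rows with patient=P41, visit=v2: min(225, 989) = 225.

225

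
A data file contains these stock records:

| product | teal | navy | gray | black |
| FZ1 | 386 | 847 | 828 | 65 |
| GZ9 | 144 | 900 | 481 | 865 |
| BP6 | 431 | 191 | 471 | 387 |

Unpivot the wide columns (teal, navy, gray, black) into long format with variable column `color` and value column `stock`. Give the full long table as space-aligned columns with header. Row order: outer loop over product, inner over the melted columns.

product  color  stock
FZ1      teal   386  
FZ1      navy   847  
FZ1      gray   828  
FZ1      black  65   
GZ9      teal   144  
GZ9      navy   900  
GZ9      gray   481  
GZ9      black  865  
BP6      teal   431  
BP6      navy   191  
BP6      gray   471  
BP6      black  387  

Each (product, column) pair becomes one row: 3 × 4 = 12 rows.
For example, (FZ1, teal) → stock=386.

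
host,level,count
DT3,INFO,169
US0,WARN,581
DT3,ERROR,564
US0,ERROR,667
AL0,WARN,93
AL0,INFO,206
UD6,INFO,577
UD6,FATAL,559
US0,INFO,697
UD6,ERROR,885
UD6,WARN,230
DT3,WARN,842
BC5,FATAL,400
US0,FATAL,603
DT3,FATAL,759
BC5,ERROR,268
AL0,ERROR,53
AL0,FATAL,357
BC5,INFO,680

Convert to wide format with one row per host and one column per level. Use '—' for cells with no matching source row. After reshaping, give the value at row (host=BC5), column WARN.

No long-format row has host=BC5 and level=WARN, so the cell is —.

—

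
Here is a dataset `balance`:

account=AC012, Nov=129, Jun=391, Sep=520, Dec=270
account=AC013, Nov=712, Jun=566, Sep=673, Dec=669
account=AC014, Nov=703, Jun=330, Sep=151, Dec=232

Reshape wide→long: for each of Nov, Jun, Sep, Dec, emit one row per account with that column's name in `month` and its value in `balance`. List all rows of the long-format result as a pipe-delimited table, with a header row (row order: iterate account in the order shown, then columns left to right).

| account | month | balance |
| AC012 | Nov | 129 |
| AC012 | Jun | 391 |
| AC012 | Sep | 520 |
| AC012 | Dec | 270 |
| AC013 | Nov | 712 |
| AC013 | Jun | 566 |
| AC013 | Sep | 673 |
| AC013 | Dec | 669 |
| AC014 | Nov | 703 |
| AC014 | Jun | 330 |
| AC014 | Sep | 151 |
| AC014 | Dec | 232 |

Each (account, column) pair becomes one row: 3 × 4 = 12 rows.
For example, (AC012, Nov) → balance=129.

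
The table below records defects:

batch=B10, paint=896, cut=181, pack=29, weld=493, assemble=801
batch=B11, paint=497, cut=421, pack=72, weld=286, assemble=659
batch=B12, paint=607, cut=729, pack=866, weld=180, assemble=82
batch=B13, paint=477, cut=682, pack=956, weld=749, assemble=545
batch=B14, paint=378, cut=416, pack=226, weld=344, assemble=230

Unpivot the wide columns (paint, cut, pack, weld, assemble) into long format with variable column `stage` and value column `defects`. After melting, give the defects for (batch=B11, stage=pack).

72

Unpivoting turns each (batch, wide-column) pair into one long row.
The wide cell at row B11, column pack holds 72, so the long row (B11, pack) has defects=72.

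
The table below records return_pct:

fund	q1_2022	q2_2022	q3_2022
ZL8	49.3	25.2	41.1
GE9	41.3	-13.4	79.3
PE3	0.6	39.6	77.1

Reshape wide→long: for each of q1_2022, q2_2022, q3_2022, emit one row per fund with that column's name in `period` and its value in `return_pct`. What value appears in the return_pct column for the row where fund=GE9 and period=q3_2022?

Unpivoting turns each (fund, wide-column) pair into one long row.
The wide cell at row GE9, column q3_2022 holds 79.3, so the long row (GE9, q3_2022) has return_pct=79.3.

79.3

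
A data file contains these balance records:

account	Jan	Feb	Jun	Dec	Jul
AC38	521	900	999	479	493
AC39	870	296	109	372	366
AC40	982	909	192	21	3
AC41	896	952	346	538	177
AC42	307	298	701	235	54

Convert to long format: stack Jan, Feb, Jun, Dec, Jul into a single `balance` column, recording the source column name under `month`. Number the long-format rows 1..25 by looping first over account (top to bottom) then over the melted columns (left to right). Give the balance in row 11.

982

25 rows total (5 × 5). Row 11: index ⌊(11-1)/5⌋ = 2 into account → AC40; (11-1) mod 5 = 0 into the melted columns → Jan.
So row 11 is (AC40, Jan, 982); balance = 982.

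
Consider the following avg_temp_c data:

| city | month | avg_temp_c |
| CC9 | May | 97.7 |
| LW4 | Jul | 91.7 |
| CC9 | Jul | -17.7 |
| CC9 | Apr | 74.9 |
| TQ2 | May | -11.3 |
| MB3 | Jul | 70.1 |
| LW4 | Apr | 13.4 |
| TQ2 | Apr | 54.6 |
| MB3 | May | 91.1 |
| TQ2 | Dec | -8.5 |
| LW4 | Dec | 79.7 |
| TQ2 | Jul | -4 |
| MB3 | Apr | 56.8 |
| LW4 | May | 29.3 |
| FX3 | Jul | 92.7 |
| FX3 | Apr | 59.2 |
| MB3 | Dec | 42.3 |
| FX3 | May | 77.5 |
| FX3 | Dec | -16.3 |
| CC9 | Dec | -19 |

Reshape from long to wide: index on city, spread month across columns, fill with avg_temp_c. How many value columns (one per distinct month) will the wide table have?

4

4 distinct month values: Dec, May, Apr, Jul.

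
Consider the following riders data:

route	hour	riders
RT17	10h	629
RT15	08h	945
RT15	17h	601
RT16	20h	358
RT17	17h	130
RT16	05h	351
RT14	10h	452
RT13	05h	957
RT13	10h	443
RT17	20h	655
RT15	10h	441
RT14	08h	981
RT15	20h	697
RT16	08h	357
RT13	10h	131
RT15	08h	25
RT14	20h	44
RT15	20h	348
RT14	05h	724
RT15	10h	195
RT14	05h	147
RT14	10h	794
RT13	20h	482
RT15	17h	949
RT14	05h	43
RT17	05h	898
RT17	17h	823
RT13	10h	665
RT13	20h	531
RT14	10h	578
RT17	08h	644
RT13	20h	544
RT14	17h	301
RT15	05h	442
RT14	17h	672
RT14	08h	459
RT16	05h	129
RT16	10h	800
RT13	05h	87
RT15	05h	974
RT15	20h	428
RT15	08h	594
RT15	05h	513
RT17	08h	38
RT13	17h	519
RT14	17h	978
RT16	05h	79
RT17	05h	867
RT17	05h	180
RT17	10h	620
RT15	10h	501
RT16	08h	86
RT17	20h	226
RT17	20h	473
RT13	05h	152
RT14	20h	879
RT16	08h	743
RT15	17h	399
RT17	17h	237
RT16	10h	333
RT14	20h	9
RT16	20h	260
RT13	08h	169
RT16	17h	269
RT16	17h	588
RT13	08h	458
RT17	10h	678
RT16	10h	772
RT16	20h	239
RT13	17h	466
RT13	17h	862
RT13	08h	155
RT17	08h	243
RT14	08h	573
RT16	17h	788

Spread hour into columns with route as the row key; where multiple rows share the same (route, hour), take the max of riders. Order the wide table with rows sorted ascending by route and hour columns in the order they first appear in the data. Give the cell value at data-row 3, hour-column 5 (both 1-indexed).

974

With rows sorted ascending by route, row 3 is route=RT15. hour columns in first-appearance order: 10h, 08h, 17h, 20h, 05h; column 5 is 05h.
Long rows with route=RT15, hour=05h: max(442, 974, 513) = 974.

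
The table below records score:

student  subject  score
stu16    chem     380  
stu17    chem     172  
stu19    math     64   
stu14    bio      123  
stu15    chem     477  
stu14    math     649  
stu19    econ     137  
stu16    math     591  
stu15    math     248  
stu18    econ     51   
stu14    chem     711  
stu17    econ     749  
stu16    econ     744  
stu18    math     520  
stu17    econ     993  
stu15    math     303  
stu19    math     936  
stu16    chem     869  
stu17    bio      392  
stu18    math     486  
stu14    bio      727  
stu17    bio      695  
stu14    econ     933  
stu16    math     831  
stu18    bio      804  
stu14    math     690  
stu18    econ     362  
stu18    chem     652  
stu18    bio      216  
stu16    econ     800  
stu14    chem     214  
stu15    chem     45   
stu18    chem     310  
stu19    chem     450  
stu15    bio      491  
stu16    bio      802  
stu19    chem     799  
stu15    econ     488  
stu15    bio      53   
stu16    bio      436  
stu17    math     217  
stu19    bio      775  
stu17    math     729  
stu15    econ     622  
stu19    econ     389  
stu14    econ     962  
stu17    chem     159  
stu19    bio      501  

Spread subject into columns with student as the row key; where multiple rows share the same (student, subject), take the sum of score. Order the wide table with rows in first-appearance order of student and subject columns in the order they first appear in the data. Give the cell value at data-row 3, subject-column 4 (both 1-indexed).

526

With rows in first-appearance order of student, row 3 is student=stu19. subject columns in first-appearance order: chem, math, bio, econ; column 4 is econ.
Long rows with student=stu19, subject=econ: 137 + 389 = 526.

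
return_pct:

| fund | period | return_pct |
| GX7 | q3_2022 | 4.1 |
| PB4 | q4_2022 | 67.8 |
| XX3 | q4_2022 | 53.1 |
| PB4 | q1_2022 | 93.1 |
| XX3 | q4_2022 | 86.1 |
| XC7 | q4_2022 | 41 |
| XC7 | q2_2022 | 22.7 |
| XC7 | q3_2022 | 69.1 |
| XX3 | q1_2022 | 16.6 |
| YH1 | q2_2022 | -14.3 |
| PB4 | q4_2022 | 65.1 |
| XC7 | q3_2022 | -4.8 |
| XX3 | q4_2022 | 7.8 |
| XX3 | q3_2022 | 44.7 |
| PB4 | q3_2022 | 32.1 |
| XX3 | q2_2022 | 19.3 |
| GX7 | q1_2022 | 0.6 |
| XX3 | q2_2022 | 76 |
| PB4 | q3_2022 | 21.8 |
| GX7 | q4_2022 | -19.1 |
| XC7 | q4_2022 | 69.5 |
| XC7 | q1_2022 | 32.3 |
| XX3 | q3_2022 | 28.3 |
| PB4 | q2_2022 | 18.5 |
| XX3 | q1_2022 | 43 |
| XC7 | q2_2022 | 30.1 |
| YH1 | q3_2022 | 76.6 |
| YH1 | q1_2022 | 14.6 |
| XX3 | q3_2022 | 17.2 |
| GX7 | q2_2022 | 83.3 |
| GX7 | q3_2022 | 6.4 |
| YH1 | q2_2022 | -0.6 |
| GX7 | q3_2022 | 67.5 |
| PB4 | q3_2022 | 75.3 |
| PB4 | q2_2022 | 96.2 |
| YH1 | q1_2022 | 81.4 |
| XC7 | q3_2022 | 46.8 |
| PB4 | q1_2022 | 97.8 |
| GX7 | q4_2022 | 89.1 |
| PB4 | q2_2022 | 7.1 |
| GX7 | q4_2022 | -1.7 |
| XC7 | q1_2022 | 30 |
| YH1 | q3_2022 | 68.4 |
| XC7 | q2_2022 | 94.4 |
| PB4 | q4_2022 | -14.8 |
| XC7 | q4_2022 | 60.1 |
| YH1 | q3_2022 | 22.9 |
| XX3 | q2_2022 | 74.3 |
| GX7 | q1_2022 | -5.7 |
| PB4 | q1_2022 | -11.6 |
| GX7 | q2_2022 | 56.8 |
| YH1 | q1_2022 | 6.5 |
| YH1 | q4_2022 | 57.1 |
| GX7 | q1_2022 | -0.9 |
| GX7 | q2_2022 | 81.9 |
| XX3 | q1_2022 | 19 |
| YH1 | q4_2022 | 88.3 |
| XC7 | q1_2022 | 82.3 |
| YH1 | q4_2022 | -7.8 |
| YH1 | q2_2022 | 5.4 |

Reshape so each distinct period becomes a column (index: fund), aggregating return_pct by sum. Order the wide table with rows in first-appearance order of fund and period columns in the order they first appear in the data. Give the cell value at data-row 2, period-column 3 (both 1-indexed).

179.3

With rows in first-appearance order of fund, row 2 is fund=PB4. period columns in first-appearance order: q3_2022, q4_2022, q1_2022, q2_2022; column 3 is q1_2022.
Long rows with fund=PB4, period=q1_2022: 93.1 + 97.8 + -11.6 = 179.3.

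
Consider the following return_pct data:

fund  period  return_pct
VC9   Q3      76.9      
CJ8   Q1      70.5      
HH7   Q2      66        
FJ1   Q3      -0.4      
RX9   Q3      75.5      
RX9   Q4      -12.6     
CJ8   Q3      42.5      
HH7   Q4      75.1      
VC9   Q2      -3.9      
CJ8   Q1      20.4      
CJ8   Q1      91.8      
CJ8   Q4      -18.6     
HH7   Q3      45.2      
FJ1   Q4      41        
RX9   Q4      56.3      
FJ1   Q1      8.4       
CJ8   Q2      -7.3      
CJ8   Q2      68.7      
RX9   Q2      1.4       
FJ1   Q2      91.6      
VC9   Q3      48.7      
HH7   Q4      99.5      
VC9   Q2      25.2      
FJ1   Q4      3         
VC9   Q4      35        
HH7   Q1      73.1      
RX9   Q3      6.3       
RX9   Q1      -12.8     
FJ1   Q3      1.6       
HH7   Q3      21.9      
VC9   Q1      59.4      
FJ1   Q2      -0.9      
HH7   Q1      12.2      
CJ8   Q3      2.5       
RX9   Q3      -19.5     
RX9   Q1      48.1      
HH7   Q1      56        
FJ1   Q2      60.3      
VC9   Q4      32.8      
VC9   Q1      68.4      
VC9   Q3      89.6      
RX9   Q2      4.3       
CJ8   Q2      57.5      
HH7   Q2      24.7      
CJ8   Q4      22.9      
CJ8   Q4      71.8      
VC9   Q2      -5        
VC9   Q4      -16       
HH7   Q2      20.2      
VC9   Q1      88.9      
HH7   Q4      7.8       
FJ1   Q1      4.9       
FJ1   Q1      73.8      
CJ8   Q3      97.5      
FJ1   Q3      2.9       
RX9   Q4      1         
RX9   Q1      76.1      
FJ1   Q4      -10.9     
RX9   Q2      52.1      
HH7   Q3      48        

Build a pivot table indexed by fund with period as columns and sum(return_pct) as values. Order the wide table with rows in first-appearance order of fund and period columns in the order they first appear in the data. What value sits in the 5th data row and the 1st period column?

62.3

With rows in first-appearance order of fund, row 5 is fund=RX9. period columns in first-appearance order: Q3, Q1, Q2, Q4; column 1 is Q3.
Long rows with fund=RX9, period=Q3: 75.5 + 6.3 + -19.5 = 62.3.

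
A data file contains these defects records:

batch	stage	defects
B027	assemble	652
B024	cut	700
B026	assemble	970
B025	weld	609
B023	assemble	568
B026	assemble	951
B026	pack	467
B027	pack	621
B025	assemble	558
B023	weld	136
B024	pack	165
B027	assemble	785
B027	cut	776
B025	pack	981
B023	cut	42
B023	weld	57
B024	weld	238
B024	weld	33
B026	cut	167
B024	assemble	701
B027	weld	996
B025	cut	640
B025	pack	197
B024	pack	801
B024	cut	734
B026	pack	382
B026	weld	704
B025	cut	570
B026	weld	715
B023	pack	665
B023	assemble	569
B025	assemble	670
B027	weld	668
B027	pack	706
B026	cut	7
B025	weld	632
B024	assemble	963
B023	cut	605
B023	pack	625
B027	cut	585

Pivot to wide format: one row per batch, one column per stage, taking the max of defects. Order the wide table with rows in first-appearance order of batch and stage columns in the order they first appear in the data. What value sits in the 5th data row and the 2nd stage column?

With rows in first-appearance order of batch, row 5 is batch=B023. stage columns in first-appearance order: assemble, cut, weld, pack; column 2 is cut.
Long rows with batch=B023, stage=cut: max(42, 605) = 605.

605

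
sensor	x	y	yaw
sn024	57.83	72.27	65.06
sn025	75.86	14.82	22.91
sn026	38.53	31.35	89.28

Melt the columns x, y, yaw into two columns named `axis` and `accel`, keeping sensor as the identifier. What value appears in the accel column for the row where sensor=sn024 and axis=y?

Unpivoting turns each (sensor, wide-column) pair into one long row.
The wide cell at row sn024, column y holds 72.27, so the long row (sn024, y) has accel=72.27.

72.27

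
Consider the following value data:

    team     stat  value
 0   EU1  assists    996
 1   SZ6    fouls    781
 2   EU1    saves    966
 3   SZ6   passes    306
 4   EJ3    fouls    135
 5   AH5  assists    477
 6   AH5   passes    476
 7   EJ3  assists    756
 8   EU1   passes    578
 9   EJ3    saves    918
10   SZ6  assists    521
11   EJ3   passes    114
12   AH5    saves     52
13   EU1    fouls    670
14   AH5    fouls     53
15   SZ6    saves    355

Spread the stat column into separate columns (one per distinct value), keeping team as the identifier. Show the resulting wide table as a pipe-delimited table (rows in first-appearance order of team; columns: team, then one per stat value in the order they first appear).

Columns: team plus the 4 distinct stat values (assists, fouls, saves, passes).
For example, row EU1 column assists takes value=996 from the long row (EU1, assists).

| team | assists | fouls | saves | passes |
| EU1 | 996 | 670 | 966 | 578 |
| SZ6 | 521 | 781 | 355 | 306 |
| EJ3 | 756 | 135 | 918 | 114 |
| AH5 | 477 | 53 | 52 | 476 |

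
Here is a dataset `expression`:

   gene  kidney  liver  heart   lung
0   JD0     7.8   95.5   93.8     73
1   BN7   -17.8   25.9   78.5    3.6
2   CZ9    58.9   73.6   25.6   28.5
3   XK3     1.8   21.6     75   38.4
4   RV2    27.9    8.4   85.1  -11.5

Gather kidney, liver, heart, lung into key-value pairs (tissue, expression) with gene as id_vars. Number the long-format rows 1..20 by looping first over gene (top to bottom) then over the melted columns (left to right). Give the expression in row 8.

20 rows total (5 × 4). Row 8: index ⌊(8-1)/4⌋ = 1 into gene → BN7; (8-1) mod 4 = 3 into the melted columns → lung.
So row 8 is (BN7, lung, 3.6); expression = 3.6.

3.6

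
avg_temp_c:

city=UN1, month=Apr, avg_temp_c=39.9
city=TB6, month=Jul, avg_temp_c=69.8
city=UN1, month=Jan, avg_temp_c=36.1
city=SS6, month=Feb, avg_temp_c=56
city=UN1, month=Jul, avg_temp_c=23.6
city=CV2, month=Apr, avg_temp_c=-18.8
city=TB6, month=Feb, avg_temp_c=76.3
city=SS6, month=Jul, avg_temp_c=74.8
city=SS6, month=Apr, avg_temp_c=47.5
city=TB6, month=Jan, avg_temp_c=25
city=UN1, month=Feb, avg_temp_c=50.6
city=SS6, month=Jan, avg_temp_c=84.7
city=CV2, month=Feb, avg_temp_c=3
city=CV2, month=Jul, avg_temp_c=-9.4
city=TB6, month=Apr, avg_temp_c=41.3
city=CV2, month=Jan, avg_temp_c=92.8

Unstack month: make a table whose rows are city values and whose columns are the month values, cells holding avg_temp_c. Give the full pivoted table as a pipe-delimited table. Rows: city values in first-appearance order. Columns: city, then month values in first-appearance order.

Columns: city plus the 4 distinct month values (Apr, Jul, Jan, Feb).
For example, row UN1 column Apr takes avg_temp_c=39.9 from the long row (UN1, Apr).

| city | Apr | Jul | Jan | Feb |
| UN1 | 39.9 | 23.6 | 36.1 | 50.6 |
| TB6 | 41.3 | 69.8 | 25 | 76.3 |
| SS6 | 47.5 | 74.8 | 84.7 | 56 |
| CV2 | -18.8 | -9.4 | 92.8 | 3 |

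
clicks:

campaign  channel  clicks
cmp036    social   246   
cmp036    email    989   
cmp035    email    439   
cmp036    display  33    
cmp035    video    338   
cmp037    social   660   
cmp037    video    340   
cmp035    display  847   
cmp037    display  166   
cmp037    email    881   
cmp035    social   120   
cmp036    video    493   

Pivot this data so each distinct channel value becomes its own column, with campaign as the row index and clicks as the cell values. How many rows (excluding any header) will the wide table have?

3 distinct campaign values → 3 rows.

3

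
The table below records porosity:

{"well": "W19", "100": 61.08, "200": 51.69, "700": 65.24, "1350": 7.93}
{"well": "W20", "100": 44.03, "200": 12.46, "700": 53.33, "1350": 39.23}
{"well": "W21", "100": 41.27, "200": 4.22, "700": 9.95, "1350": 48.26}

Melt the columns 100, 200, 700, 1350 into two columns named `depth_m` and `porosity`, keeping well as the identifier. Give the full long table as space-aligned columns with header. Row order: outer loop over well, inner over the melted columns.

well  depth_m  porosity
W19   100      61.08   
W19   200      51.69   
W19   700      65.24   
W19   1350     7.93    
W20   100      44.03   
W20   200      12.46   
W20   700      53.33   
W20   1350     39.23   
W21   100      41.27   
W21   200      4.22    
W21   700      9.95    
W21   1350     48.26   

Each (well, column) pair becomes one row: 3 × 4 = 12 rows.
For example, (W19, 100) → porosity=61.08.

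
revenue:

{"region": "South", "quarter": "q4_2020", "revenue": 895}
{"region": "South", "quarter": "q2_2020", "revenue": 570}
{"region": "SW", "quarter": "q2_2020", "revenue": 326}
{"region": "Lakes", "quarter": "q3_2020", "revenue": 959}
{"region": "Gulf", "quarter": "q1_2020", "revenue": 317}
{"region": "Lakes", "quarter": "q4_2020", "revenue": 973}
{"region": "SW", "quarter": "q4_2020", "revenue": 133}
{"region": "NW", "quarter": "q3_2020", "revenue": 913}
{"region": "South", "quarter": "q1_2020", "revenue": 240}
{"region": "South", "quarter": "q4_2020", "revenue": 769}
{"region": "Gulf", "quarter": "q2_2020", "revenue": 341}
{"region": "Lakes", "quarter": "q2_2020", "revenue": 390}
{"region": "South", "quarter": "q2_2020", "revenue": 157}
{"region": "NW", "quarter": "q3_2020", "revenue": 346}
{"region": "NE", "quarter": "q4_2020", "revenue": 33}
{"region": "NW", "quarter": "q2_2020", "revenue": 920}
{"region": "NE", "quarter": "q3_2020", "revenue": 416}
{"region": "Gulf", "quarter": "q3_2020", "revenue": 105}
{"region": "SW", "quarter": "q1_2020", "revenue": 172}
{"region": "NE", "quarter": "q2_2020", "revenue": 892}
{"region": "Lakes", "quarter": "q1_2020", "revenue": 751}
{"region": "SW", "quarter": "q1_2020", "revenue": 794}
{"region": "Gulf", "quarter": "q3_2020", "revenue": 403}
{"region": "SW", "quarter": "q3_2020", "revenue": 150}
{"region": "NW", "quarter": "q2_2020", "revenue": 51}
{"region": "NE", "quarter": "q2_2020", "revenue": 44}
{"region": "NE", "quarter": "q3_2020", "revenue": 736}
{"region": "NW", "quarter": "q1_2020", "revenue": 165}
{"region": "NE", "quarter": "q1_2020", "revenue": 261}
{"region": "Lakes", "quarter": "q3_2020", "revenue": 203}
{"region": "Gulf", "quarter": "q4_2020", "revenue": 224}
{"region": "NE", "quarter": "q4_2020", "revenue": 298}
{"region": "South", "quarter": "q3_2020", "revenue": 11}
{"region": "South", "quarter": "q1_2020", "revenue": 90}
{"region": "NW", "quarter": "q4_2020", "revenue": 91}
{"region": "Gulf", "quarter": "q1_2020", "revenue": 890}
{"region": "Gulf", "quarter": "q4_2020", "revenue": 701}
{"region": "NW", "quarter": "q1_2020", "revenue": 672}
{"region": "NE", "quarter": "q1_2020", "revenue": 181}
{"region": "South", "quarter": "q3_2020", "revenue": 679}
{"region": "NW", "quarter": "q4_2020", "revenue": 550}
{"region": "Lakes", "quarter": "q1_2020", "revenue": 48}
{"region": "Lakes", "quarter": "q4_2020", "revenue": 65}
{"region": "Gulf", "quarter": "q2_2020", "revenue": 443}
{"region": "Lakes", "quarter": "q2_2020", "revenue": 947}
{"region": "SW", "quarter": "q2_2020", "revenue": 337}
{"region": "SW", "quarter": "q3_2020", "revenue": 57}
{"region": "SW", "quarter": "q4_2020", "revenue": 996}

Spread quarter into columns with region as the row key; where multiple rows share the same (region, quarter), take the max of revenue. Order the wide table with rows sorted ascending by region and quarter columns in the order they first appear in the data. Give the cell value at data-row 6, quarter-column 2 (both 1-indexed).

570

With rows sorted ascending by region, row 6 is region=South. quarter columns in first-appearance order: q4_2020, q2_2020, q3_2020, q1_2020; column 2 is q2_2020.
Long rows with region=South, quarter=q2_2020: max(570, 157) = 570.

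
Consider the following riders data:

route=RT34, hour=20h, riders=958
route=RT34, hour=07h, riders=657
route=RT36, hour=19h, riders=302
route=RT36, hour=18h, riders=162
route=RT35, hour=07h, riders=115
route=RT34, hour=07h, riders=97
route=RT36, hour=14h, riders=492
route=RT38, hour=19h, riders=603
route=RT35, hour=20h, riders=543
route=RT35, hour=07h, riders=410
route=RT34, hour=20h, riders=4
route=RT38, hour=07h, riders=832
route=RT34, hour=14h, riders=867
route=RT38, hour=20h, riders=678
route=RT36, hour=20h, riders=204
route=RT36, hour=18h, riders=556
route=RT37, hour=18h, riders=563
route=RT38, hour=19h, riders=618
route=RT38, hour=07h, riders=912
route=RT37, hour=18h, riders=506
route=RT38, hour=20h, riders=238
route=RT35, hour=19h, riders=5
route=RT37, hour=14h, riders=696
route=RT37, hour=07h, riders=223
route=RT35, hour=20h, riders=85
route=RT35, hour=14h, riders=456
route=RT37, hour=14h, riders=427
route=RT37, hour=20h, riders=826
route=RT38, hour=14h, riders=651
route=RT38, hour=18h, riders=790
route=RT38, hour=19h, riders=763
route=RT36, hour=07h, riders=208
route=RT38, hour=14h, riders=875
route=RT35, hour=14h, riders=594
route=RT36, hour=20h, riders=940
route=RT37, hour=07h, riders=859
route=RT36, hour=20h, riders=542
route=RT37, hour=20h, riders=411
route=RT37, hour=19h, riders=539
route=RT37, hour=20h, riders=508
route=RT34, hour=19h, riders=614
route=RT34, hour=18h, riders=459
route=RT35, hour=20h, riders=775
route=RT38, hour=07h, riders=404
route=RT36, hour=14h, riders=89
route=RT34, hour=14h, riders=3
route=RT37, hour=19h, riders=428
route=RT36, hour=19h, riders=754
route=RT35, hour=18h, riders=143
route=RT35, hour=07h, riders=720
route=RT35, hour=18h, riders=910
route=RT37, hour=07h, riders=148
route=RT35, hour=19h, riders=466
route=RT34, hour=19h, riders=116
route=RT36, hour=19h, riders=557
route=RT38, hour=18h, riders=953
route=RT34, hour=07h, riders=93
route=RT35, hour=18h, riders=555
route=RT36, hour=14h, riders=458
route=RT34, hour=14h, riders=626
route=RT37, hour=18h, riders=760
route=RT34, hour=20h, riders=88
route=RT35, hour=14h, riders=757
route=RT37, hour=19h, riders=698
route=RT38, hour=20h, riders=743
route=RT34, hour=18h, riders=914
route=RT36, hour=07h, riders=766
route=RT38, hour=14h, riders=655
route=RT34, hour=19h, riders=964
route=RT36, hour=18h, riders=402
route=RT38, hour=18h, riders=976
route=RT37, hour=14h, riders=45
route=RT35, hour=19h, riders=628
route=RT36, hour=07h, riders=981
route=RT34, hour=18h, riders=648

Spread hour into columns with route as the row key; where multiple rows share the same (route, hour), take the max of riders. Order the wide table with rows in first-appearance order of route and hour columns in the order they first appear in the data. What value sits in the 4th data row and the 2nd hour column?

With rows in first-appearance order of route, row 4 is route=RT38. hour columns in first-appearance order: 20h, 07h, 19h, 18h, 14h; column 2 is 07h.
Long rows with route=RT38, hour=07h: max(832, 912, 404) = 912.

912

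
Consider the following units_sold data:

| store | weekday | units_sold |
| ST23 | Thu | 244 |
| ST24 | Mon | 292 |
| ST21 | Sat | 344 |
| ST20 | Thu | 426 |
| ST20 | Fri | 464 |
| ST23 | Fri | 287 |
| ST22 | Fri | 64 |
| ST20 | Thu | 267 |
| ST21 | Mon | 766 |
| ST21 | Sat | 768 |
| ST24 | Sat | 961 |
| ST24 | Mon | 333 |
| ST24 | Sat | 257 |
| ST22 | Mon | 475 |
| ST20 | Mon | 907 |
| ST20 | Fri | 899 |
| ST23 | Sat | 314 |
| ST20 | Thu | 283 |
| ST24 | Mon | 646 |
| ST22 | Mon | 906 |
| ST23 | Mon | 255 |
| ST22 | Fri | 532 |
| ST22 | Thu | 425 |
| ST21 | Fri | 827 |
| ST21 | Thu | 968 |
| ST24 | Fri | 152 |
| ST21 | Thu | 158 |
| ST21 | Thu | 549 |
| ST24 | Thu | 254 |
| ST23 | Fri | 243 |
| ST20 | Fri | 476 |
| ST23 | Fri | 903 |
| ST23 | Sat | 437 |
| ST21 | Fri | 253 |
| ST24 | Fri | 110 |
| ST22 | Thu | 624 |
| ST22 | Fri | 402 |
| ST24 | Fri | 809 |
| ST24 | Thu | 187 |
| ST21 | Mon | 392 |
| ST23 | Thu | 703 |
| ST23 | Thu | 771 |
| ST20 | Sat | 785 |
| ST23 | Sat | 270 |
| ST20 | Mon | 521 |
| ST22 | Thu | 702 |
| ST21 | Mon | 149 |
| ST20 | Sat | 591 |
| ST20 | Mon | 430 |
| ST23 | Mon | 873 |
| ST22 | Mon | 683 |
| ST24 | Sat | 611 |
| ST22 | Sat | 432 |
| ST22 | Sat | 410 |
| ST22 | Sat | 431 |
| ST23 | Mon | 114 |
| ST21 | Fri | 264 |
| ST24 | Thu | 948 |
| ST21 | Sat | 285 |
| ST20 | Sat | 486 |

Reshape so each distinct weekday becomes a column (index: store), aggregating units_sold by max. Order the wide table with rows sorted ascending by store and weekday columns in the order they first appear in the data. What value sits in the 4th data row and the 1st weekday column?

With rows sorted ascending by store, row 4 is store=ST23. weekday columns in first-appearance order: Thu, Mon, Sat, Fri; column 1 is Thu.
Long rows with store=ST23, weekday=Thu: max(244, 703, 771) = 771.

771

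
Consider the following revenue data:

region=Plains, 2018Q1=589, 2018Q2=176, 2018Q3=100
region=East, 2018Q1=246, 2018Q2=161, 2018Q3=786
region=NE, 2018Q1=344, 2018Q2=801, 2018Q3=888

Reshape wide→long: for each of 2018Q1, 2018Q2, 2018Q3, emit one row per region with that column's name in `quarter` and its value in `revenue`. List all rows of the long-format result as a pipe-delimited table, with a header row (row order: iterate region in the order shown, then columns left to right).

Each (region, column) pair becomes one row: 3 × 3 = 9 rows.
For example, (Plains, 2018Q1) → revenue=589.

| region | quarter | revenue |
| Plains | 2018Q1 | 589 |
| Plains | 2018Q2 | 176 |
| Plains | 2018Q3 | 100 |
| East | 2018Q1 | 246 |
| East | 2018Q2 | 161 |
| East | 2018Q3 | 786 |
| NE | 2018Q1 | 344 |
| NE | 2018Q2 | 801 |
| NE | 2018Q3 | 888 |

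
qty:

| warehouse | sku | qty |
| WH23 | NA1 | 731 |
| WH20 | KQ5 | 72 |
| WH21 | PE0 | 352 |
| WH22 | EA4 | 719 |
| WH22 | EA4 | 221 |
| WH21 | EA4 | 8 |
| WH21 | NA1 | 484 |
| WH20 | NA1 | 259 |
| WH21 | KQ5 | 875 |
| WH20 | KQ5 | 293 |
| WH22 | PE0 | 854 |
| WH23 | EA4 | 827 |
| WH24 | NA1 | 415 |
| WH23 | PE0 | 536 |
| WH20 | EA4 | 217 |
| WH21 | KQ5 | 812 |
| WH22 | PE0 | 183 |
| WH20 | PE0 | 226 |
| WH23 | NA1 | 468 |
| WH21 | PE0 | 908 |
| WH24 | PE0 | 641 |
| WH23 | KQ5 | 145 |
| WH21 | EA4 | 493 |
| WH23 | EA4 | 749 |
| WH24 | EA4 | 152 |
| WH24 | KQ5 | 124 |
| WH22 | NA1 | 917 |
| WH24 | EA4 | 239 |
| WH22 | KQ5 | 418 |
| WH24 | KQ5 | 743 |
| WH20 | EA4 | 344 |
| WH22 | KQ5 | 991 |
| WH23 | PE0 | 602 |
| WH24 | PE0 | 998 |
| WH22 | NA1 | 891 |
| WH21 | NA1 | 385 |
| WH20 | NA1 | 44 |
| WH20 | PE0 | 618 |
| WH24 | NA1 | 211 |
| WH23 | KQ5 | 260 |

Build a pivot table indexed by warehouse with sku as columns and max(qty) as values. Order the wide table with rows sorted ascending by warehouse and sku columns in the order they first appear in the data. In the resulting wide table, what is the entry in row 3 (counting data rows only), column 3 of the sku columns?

With rows sorted ascending by warehouse, row 3 is warehouse=WH22. sku columns in first-appearance order: NA1, KQ5, PE0, EA4; column 3 is PE0.
Long rows with warehouse=WH22, sku=PE0: max(854, 183) = 854.

854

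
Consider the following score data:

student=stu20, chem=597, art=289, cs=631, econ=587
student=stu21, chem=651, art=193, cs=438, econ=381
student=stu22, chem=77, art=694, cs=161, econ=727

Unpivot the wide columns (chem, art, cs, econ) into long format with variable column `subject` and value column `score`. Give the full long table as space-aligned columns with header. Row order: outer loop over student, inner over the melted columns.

student  subject  score
stu20    chem     597  
stu20    art      289  
stu20    cs       631  
stu20    econ     587  
stu21    chem     651  
stu21    art      193  
stu21    cs       438  
stu21    econ     381  
stu22    chem     77   
stu22    art      694  
stu22    cs       161  
stu22    econ     727  

Each (student, column) pair becomes one row: 3 × 4 = 12 rows.
For example, (stu20, chem) → score=597.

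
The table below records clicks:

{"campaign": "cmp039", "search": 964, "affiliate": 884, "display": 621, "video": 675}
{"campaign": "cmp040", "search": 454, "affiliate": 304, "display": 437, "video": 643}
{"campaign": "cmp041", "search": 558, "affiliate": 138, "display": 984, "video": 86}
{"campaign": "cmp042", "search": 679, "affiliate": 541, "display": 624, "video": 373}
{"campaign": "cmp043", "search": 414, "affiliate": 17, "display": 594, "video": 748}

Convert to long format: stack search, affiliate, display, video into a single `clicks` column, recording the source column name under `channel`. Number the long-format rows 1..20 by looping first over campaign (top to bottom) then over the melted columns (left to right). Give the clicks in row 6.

20 rows total (5 × 4). Row 6: index ⌊(6-1)/4⌋ = 1 into campaign → cmp040; (6-1) mod 4 = 1 into the melted columns → affiliate.
So row 6 is (cmp040, affiliate, 304); clicks = 304.

304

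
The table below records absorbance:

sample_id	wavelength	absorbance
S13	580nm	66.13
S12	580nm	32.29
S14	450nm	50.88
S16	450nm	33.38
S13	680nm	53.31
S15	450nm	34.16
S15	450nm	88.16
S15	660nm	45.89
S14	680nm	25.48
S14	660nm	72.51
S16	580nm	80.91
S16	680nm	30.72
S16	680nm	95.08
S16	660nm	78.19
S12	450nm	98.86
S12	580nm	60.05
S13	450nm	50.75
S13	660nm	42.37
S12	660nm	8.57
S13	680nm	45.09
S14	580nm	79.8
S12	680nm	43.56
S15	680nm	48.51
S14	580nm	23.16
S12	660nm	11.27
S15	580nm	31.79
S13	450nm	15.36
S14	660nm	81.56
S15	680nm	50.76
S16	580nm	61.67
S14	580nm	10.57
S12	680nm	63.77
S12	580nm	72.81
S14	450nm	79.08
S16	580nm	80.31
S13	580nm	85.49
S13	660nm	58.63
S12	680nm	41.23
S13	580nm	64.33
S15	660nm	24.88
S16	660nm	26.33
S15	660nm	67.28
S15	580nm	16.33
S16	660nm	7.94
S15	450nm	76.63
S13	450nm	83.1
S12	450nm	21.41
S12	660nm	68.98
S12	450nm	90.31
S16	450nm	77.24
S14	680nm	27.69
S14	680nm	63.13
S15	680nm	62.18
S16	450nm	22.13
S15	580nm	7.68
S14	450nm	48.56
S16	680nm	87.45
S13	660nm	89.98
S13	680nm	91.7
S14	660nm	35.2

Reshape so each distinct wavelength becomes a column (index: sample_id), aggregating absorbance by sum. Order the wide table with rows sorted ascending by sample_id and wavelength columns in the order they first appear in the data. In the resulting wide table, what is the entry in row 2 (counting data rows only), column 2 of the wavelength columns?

With rows sorted ascending by sample_id, row 2 is sample_id=S13. wavelength columns in first-appearance order: 580nm, 450nm, 680nm, 660nm; column 2 is 450nm.
Long rows with sample_id=S13, wavelength=450nm: 50.75 + 15.36 + 83.1 = 149.21.

149.21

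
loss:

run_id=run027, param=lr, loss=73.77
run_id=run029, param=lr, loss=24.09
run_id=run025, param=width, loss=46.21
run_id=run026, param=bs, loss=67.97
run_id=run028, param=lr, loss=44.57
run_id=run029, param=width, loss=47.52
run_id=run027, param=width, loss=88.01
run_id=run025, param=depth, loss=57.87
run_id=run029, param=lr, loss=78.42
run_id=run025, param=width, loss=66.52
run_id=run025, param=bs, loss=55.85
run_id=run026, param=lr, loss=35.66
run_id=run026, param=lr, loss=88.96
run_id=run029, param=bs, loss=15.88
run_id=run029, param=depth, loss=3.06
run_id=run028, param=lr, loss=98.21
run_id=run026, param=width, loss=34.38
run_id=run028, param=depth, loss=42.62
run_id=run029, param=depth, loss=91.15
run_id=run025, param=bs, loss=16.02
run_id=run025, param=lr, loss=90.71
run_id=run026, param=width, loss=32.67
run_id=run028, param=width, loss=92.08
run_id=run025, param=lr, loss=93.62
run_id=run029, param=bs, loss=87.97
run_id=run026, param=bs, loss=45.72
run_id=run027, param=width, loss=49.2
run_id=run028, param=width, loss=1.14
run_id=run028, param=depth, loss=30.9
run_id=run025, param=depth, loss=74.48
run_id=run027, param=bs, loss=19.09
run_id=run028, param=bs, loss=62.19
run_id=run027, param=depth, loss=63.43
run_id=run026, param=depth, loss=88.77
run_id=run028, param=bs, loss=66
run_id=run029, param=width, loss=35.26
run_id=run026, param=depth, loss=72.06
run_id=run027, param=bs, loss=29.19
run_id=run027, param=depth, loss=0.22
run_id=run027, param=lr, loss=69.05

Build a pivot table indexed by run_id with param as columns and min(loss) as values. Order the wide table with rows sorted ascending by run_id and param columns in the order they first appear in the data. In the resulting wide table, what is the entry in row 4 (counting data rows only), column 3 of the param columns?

62.19

With rows sorted ascending by run_id, row 4 is run_id=run028. param columns in first-appearance order: lr, width, bs, depth; column 3 is bs.
Long rows with run_id=run028, param=bs: min(62.19, 66) = 62.19.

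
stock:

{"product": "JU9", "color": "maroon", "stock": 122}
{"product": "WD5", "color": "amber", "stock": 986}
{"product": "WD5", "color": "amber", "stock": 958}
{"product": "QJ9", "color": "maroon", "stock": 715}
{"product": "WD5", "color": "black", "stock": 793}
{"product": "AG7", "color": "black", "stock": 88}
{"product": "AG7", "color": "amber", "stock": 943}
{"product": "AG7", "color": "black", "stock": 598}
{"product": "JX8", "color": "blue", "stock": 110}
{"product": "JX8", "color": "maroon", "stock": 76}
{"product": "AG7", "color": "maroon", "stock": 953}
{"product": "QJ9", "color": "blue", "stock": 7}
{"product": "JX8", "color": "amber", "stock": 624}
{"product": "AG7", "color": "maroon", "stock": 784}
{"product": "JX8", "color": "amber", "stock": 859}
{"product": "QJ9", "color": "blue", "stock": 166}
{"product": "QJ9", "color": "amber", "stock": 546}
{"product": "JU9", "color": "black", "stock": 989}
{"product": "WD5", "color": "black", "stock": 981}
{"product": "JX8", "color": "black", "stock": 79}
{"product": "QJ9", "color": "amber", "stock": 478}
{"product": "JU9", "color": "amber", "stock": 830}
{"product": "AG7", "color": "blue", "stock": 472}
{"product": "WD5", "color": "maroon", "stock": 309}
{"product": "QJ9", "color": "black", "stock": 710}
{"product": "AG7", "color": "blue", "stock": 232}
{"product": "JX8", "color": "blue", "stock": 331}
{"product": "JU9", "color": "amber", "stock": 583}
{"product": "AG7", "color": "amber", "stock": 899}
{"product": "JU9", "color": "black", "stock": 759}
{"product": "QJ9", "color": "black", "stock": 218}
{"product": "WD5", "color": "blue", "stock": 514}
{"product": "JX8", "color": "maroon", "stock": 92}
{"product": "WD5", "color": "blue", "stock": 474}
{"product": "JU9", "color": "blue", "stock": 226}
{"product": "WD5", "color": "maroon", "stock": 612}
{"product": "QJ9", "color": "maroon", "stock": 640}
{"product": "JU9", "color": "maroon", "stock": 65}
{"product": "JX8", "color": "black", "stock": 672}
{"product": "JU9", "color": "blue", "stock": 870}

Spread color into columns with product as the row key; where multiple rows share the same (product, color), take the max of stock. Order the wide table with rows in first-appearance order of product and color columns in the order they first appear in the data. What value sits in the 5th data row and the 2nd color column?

With rows in first-appearance order of product, row 5 is product=JX8. color columns in first-appearance order: maroon, amber, black, blue; column 2 is amber.
Long rows with product=JX8, color=amber: max(624, 859) = 859.

859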